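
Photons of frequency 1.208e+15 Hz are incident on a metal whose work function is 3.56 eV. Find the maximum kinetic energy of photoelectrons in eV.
1.4359 eV

Using Einstein's photoelectric equation: KE_max = hf - φ

First, calculate the photon energy:
E_photon = hf = (6.626×10⁻³⁴ J·s)(1.208e+15 Hz)
E_photon = 4.9959 eV

Then, the maximum kinetic energy:
KE_max = E_photon - φ = 4.9959 eV - 3.56 eV = 1.4359 eV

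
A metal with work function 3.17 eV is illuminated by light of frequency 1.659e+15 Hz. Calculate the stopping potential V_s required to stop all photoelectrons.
3.6911 V

The stopping potential V_s satisfies: eV_s = KE_max

First, find KE_max using Einstein's equation:
E_photon = hf = (6.626×10⁻³⁴ J·s)(1.659e+15 Hz) = 6.8611 eV
KE_max = E_photon - φ = 6.8611 - 3.17 = 3.6911 eV

Since eV_s = KE_max:
V_s = KE_max/e = 3.6911 V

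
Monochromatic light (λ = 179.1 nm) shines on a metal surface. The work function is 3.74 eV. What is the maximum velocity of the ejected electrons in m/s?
1.0581e+06 m/s

First, find the maximum kinetic energy:
E_photon = hc/λ = 6.9226 eV
KE_max = E_photon - φ = 6.9226 - 3.74 = 3.1826 eV

Convert to Joules: KE_max = 3.1826 × 1.602×10⁻¹⁹ J = 5.0991e-19 J

Then use KE = ½mv² to find velocity:
v = √(2·KE/m) = √(2 × 5.0991e-19 J / 9.109e-31 kg)
v = 1.0581e+06 m/s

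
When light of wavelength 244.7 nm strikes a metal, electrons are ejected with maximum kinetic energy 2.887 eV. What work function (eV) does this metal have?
2.18 eV

From Einstein's photoelectric equation: KE_max = hf - φ = hc/λ - φ

Rearranging for φ:
φ = hc/λ - KE_max

Calculate photon energy:
E_photon = hc/λ = 5.0668 eV

Therefore:
φ = 5.0668 - 2.887 = 2.18 eV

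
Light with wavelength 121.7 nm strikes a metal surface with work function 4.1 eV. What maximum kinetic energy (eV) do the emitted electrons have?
6.0877 eV

Using Einstein's photoelectric equation: KE_max = hf - φ = hc/λ - φ

First, calculate the photon energy:
E_photon = hc/λ = (6.626×10⁻³⁴ J·s)(3×10⁸ m/s) / (121.7×10⁻⁹ m)
E_photon = 10.1877 eV

Then, the maximum kinetic energy:
KE_max = E_photon - φ = 10.1877 eV - 4.1 eV = 6.0877 eV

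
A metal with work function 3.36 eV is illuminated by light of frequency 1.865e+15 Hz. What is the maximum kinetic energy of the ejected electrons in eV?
4.3530 eV

Using Einstein's photoelectric equation: KE_max = hf - φ

First, calculate the photon energy:
E_photon = hf = (6.626×10⁻³⁴ J·s)(1.865e+15 Hz)
E_photon = 7.7130 eV

Then, the maximum kinetic energy:
KE_max = E_photon - φ = 7.7130 eV - 3.36 eV = 4.3530 eV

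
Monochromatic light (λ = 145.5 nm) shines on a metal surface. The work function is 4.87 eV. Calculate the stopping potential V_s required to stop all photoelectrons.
3.6513 V

The stopping potential V_s satisfies: eV_s = KE_max

First, find KE_max using Einstein's equation:
E_photon = hc/λ = 8.5213 eV
KE_max = E_photon - φ = 8.5213 - 4.87 = 3.6513 eV

Since eV_s = KE_max:
V_s = KE_max/e = 3.6513 V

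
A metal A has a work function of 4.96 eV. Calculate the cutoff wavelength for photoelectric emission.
249.97 nm

The threshold wavelength is when the photon energy equals the work function:
hc/λ₀ = φ

Solving for λ₀:
λ₀ = hc/φ = (6.626×10⁻³⁴ J·s)(3×10⁸ m/s) / (4.96 eV × 1.602×10⁻¹⁹ J/eV)
λ₀ = 249.97 nm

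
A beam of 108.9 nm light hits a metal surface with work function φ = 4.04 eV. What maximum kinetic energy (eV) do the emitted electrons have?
7.3451 eV

Using Einstein's photoelectric equation: KE_max = hf - φ = hc/λ - φ

First, calculate the photon energy:
E_photon = hc/λ = (6.626×10⁻³⁴ J·s)(3×10⁸ m/s) / (108.9×10⁻⁹ m)
E_photon = 11.3851 eV

Then, the maximum kinetic energy:
KE_max = E_photon - φ = 11.3851 eV - 4.04 eV = 7.3451 eV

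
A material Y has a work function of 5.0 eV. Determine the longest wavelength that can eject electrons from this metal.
247.97 nm

The threshold wavelength is when the photon energy equals the work function:
hc/λ₀ = φ

Solving for λ₀:
λ₀ = hc/φ = (6.626×10⁻³⁴ J·s)(3×10⁸ m/s) / (5.0 eV × 1.602×10⁻¹⁹ J/eV)
λ₀ = 247.97 nm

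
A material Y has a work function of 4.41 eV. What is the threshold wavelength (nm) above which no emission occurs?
281.14 nm

The threshold wavelength is when the photon energy equals the work function:
hc/λ₀ = φ

Solving for λ₀:
λ₀ = hc/φ = (6.626×10⁻³⁴ J·s)(3×10⁸ m/s) / (4.41 eV × 1.602×10⁻¹⁹ J/eV)
λ₀ = 281.14 nm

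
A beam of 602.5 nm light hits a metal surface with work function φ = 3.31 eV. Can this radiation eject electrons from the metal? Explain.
No

For photoemission, the photon energy must exceed the work function.

Photon energy: E = hc/λ = 2.0578 eV
Work function: φ = 3.31 eV

Since E_photon (2.0578 eV) < φ (3.31 eV), photoemission will NOT occur.
The threshold wavelength is λ₀ = hc/φ = 374.6 nm.
Since 602.5 nm > 374.6 nm, the photons lack sufficient energy.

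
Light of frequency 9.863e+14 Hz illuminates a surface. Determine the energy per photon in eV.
4.0790 eV

Using E = hf:

E = hf = (6.626×10⁻³⁴ J·s)(9.863e+14 Hz)
E = 4.0790 eV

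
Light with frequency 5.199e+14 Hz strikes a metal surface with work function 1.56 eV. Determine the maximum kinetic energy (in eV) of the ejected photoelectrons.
0.5901 eV

Using Einstein's photoelectric equation: KE_max = hf - φ

First, calculate the photon energy:
E_photon = hf = (6.626×10⁻³⁴ J·s)(5.199e+14 Hz)
E_photon = 2.1501 eV

Then, the maximum kinetic energy:
KE_max = E_photon - φ = 2.1501 eV - 1.56 eV = 0.5901 eV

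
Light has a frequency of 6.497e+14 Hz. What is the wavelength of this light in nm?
461.43 nm

Using the wave equation: c = fλ

Solving for wavelength:
λ = c/f = (3×10⁸ m/s) / (6.497e+14 Hz)
λ = 461.43 nm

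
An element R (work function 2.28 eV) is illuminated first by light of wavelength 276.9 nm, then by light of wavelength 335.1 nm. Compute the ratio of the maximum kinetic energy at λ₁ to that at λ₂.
1.5477

Using Einstein's equation: KE_max = hc/λ - φ

For λ₁ = 276.9 nm:
E₁ = hc/λ₁ = 4.4776 eV
KE₁ = E₁ - φ = 4.4776 - 2.28 = 2.1976 eV

For λ₂ = 335.1 nm:
E₂ = hc/λ₂ = 3.6999 eV
KE₂ = E₂ - φ = 3.6999 - 2.28 = 1.4199 eV

Ratio: KE₁/KE₂ = 2.1976/1.4199 = 1.5477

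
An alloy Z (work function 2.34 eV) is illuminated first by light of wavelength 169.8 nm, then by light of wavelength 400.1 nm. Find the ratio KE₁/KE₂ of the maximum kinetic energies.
6.5387

Using Einstein's equation: KE_max = hc/λ - φ

For λ₁ = 169.8 nm:
E₁ = hc/λ₁ = 7.3018 eV
KE₁ = E₁ - φ = 7.3018 - 2.34 = 4.9618 eV

For λ₂ = 400.1 nm:
E₂ = hc/λ₂ = 3.0988 eV
KE₂ = E₂ - φ = 3.0988 - 2.34 = 0.7588 eV

Ratio: KE₁/KE₂ = 4.9618/0.7588 = 6.5387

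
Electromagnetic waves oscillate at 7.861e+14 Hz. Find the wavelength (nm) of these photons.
381.37 nm

Using the wave equation: c = fλ

Solving for wavelength:
λ = c/f = (3×10⁸ m/s) / (7.861e+14 Hz)
λ = 381.37 nm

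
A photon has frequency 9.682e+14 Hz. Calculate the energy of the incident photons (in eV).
4.0042 eV

Using E = hf:

E = hf = (6.626×10⁻³⁴ J·s)(9.682e+14 Hz)
E = 4.0042 eV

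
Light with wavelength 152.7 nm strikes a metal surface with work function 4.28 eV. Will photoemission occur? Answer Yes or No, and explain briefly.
Yes

For photoemission, the photon energy must exceed the work function.

Photon energy: E = hc/λ = 8.1195 eV
Work function: φ = 4.28 eV

Since E_photon (8.1195 eV) > φ (4.28 eV), photoemission WILL occur.
The threshold wavelength is λ₀ = hc/φ = 289.7 nm.
Since 152.7 nm < 289.7 nm, the light has sufficient energy.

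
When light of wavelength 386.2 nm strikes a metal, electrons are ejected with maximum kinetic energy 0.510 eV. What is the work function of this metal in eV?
2.70 eV

From Einstein's photoelectric equation: KE_max = hf - φ = hc/λ - φ

Rearranging for φ:
φ = hc/λ - KE_max

Calculate photon energy:
E_photon = hc/λ = 3.2104 eV

Therefore:
φ = 3.2104 - 0.510 = 2.70 eV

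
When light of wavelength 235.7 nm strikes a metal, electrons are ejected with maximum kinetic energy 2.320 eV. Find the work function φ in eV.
2.94 eV

From Einstein's photoelectric equation: KE_max = hf - φ = hc/λ - φ

Rearranging for φ:
φ = hc/λ - KE_max

Calculate photon energy:
E_photon = hc/λ = 5.2603 eV

Therefore:
φ = 5.2603 - 2.320 = 2.94 eV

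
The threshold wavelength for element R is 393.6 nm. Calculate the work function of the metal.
3.15 eV

At the threshold wavelength, photon energy equals work function:
φ = hc/λ₀

Calculating:
φ = (6.626×10⁻³⁴ J·s)(3×10⁸ m/s) / (393.6×10⁻⁹ m)
φ = 3.15 eV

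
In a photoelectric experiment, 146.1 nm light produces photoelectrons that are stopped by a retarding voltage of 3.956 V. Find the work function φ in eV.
4.53 eV

The stopping potential gives the maximum kinetic energy: KE_max = eV_s = 3.956 eV

From Einstein's photoelectric equation: KE_max = hc/λ - φ
Rearranging: φ = hc/λ - KE_max

Calculate photon energy:
E_photon = hc/λ = (6.626×10⁻³⁴ J·s)(3×10⁸ m/s) / (146.1×10⁻⁹ m) = 8.4863 eV

Therefore:
φ = 8.4863 - 3.956 = 4.53 eV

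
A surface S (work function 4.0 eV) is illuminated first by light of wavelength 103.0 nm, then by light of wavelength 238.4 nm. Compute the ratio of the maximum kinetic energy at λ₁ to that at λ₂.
6.6940

Using Einstein's equation: KE_max = hc/λ - φ

For λ₁ = 103.0 nm:
E₁ = hc/λ₁ = 12.0373 eV
KE₁ = E₁ - φ = 12.0373 - 4.0 = 8.0373 eV

For λ₂ = 238.4 nm:
E₂ = hc/λ₂ = 5.2007 eV
KE₂ = E₂ - φ = 5.2007 - 4.0 = 1.2007 eV

Ratio: KE₁/KE₂ = 8.0373/1.2007 = 6.6940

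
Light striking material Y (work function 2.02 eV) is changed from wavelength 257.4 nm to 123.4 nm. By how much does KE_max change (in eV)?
5.2306 eV

Using Einstein's equation: KE_max = hc/λ - φ

For λ₁ = 257.4 nm:
KE₁ = hc/λ₁ - φ = 4.8168 - 2.02 = 2.7968 eV

For λ₂ = 123.4 nm:
KE₂ = hc/λ₂ - φ = 10.0473 - 2.02 = 8.0273 eV

Change in KE:
ΔKE = KE₂ - KE₁ = 8.0273 - 2.7968 = 5.2306 eV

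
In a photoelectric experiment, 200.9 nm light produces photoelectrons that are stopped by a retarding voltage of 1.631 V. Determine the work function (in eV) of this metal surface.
4.54 eV

The stopping potential gives the maximum kinetic energy: KE_max = eV_s = 1.631 eV

From Einstein's photoelectric equation: KE_max = hc/λ - φ
Rearranging: φ = hc/λ - KE_max

Calculate photon energy:
E_photon = hc/λ = (6.626×10⁻³⁴ J·s)(3×10⁸ m/s) / (200.9×10⁻⁹ m) = 6.1714 eV

Therefore:
φ = 6.1714 - 1.631 = 4.54 eV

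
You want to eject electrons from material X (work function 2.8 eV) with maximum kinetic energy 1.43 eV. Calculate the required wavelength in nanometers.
293.11 nm

From Einstein's equation: KE_max = hc/λ - φ

Rearranging for λ:
hc/λ = KE_max + φ
λ = hc/(KE_max + φ)

Required photon energy:
E_photon = KE_max + φ = 1.43 + 2.8 = 4.23 eV

Required wavelength:
λ = hc/E_photon = (6.626×10⁻³⁴)(3×10⁸) / (4.23 × 1.602×10⁻¹⁹)
λ = 293.11 nm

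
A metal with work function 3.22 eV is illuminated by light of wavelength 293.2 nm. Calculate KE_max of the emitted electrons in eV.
1.0087 eV

Using Einstein's photoelectric equation: KE_max = hf - φ = hc/λ - φ

First, calculate the photon energy:
E_photon = hc/λ = (6.626×10⁻³⁴ J·s)(3×10⁸ m/s) / (293.2×10⁻⁹ m)
E_photon = 4.2287 eV

Then, the maximum kinetic energy:
KE_max = E_photon - φ = 4.2287 eV - 3.22 eV = 1.0087 eV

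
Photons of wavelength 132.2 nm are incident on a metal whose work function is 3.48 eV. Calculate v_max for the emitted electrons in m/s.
1.4404e+06 m/s

First, find the maximum kinetic energy:
E_photon = hc/λ = 9.3785 eV
KE_max = E_photon - φ = 9.3785 - 3.48 = 5.8985 eV

Convert to Joules: KE_max = 5.8985 × 1.602×10⁻¹⁹ J = 9.4505e-19 J

Then use KE = ½mv² to find velocity:
v = √(2·KE/m) = √(2 × 9.4505e-19 J / 9.109e-31 kg)
v = 1.4404e+06 m/s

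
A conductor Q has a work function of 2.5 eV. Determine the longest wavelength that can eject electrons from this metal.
495.94 nm

The threshold wavelength is when the photon energy equals the work function:
hc/λ₀ = φ

Solving for λ₀:
λ₀ = hc/φ = (6.626×10⁻³⁴ J·s)(3×10⁸ m/s) / (2.5 eV × 1.602×10⁻¹⁹ J/eV)
λ₀ = 495.94 nm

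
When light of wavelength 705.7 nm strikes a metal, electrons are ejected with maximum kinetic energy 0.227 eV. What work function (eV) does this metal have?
1.53 eV

From Einstein's photoelectric equation: KE_max = hf - φ = hc/λ - φ

Rearranging for φ:
φ = hc/λ - KE_max

Calculate photon energy:
E_photon = hc/λ = 1.7569 eV

Therefore:
φ = 1.7569 - 0.227 = 1.53 eV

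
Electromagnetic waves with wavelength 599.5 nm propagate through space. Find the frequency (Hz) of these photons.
5.0007e+14 Hz

Using the wave equation: c = fλ

Solving for frequency:
f = c/λ = (3×10⁸ m/s) / (599.5×10⁻⁹ m)
f = 5.0007e+14 Hz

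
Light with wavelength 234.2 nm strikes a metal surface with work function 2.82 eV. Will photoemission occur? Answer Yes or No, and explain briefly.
Yes

For photoemission, the photon energy must exceed the work function.

Photon energy: E = hc/λ = 5.2939 eV
Work function: φ = 2.82 eV

Since E_photon (5.2939 eV) > φ (2.82 eV), photoemission WILL occur.
The threshold wavelength is λ₀ = hc/φ = 439.7 nm.
Since 234.2 nm < 439.7 nm, the light has sufficient energy.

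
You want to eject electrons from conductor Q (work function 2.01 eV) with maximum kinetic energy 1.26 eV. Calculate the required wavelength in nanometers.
379.16 nm

From Einstein's equation: KE_max = hc/λ - φ

Rearranging for λ:
hc/λ = KE_max + φ
λ = hc/(KE_max + φ)

Required photon energy:
E_photon = KE_max + φ = 1.26 + 2.01 = 3.27 eV

Required wavelength:
λ = hc/E_photon = (6.626×10⁻³⁴)(3×10⁸) / (3.27 × 1.602×10⁻¹⁹)
λ = 379.16 nm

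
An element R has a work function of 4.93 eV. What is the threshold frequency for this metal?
1.1921e+15 Hz

The threshold frequency is when the photon energy equals the work function:
hf₀ = φ

Solving for f₀:
f₀ = φ/h = (4.93 eV × 1.602×10⁻¹⁹ J/eV) / (6.626×10⁻³⁴ J·s)
f₀ = 1.1921e+15 Hz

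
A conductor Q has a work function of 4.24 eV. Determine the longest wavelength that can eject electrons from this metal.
292.42 nm

The threshold wavelength is when the photon energy equals the work function:
hc/λ₀ = φ

Solving for λ₀:
λ₀ = hc/φ = (6.626×10⁻³⁴ J·s)(3×10⁸ m/s) / (4.24 eV × 1.602×10⁻¹⁹ J/eV)
λ₀ = 292.42 nm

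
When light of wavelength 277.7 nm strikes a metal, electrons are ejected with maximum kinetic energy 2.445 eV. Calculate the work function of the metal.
2.02 eV

From Einstein's photoelectric equation: KE_max = hf - φ = hc/λ - φ

Rearranging for φ:
φ = hc/λ - KE_max

Calculate photon energy:
E_photon = hc/λ = 4.4647 eV

Therefore:
φ = 4.4647 - 2.445 = 2.02 eV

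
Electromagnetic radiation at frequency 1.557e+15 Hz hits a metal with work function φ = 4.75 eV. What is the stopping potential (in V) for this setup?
1.6892 V

The stopping potential V_s satisfies: eV_s = KE_max

First, find KE_max using Einstein's equation:
E_photon = hf = (6.626×10⁻³⁴ J·s)(1.557e+15 Hz) = 6.4392 eV
KE_max = E_photon - φ = 6.4392 - 4.75 = 1.6892 eV

Since eV_s = KE_max:
V_s = KE_max/e = 1.6892 V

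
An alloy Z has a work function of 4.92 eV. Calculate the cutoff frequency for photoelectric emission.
1.1897e+15 Hz

The threshold frequency is when the photon energy equals the work function:
hf₀ = φ

Solving for f₀:
f₀ = φ/h = (4.92 eV × 1.602×10⁻¹⁹ J/eV) / (6.626×10⁻³⁴ J·s)
f₀ = 1.1897e+15 Hz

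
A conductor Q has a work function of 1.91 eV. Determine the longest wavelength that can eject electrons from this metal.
649.13 nm

The threshold wavelength is when the photon energy equals the work function:
hc/λ₀ = φ

Solving for λ₀:
λ₀ = hc/φ = (6.626×10⁻³⁴ J·s)(3×10⁸ m/s) / (1.91 eV × 1.602×10⁻¹⁹ J/eV)
λ₀ = 649.13 nm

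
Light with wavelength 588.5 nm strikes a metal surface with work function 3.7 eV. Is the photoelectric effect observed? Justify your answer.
No

For photoemission, the photon energy must exceed the work function.

Photon energy: E = hc/λ = 2.1068 eV
Work function: φ = 3.7 eV

Since E_photon (2.1068 eV) < φ (3.7 eV), photoemission will NOT occur.
The threshold wavelength is λ₀ = hc/φ = 335.1 nm.
Since 588.5 nm > 335.1 nm, the photons lack sufficient energy.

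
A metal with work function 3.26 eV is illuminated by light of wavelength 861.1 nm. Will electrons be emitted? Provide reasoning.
No

For photoemission, the photon energy must exceed the work function.

Photon energy: E = hc/λ = 1.4398 eV
Work function: φ = 3.26 eV

Since E_photon (1.4398 eV) < φ (3.26 eV), photoemission will NOT occur.
The threshold wavelength is λ₀ = hc/φ = 380.3 nm.
Since 861.1 nm > 380.3 nm, the photons lack sufficient energy.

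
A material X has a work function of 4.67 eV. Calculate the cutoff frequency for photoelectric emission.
1.1292e+15 Hz

The threshold frequency is when the photon energy equals the work function:
hf₀ = φ

Solving for f₀:
f₀ = φ/h = (4.67 eV × 1.602×10⁻¹⁹ J/eV) / (6.626×10⁻³⁴ J·s)
f₀ = 1.1292e+15 Hz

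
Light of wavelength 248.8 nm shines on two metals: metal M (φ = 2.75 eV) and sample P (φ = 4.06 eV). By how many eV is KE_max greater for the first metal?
1.3100 eV

Using KE_max = hc/λ - φ for each metal:

Photon energy: E = hc/λ = 4.9833 eV

For metal M (φ₁ = 2.75 eV):
KE₁ = E - φ₁ = 4.9833 - 2.75 = 2.2333 eV

For sample P (φ₂ = 4.06 eV):
KE₂ = E - φ₂ = 4.9833 - 4.06 = 0.9233 eV

Difference:
ΔKE = KE₁ - KE₂ = 2.2333 - 0.9233 = 1.3100 eV

Note: The difference equals the difference in work functions: 4.06 - 2.75 = 1.31 eV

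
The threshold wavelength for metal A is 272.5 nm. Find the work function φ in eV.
4.55 eV

At the threshold wavelength, photon energy equals work function:
φ = hc/λ₀

Calculating:
φ = (6.626×10⁻³⁴ J·s)(3×10⁸ m/s) / (272.5×10⁻⁹ m)
φ = 4.55 eV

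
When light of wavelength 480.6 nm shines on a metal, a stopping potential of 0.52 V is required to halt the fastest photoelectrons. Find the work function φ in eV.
2.06 eV

The stopping potential gives the maximum kinetic energy: KE_max = eV_s = 0.52 eV

From Einstein's photoelectric equation: KE_max = hc/λ - φ
Rearranging: φ = hc/λ - KE_max

Calculate photon energy:
E_photon = hc/λ = (6.626×10⁻³⁴ J·s)(3×10⁸ m/s) / (480.6×10⁻⁹ m) = 2.5798 eV

Therefore:
φ = 2.5798 - 0.52 = 2.06 eV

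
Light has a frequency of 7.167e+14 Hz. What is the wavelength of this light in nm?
418.30 nm

Using the wave equation: c = fλ

Solving for wavelength:
λ = c/f = (3×10⁸ m/s) / (7.167e+14 Hz)
λ = 418.30 nm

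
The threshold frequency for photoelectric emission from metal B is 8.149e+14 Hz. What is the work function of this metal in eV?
3.37 eV

At the threshold frequency, photon energy equals work function:
φ = hf₀

Calculating:
φ = (6.626×10⁻³⁴ J·s)(8.149e+14 Hz)
φ = 3.37 eV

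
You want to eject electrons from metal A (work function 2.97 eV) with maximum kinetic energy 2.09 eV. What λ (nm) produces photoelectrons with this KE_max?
245.03 nm

From Einstein's equation: KE_max = hc/λ - φ

Rearranging for λ:
hc/λ = KE_max + φ
λ = hc/(KE_max + φ)

Required photon energy:
E_photon = KE_max + φ = 2.09 + 2.97 = 5.06 eV

Required wavelength:
λ = hc/E_photon = (6.626×10⁻³⁴)(3×10⁸) / (5.06 × 1.602×10⁻¹⁹)
λ = 245.03 nm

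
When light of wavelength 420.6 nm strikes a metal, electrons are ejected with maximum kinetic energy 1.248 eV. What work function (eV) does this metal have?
1.70 eV

From Einstein's photoelectric equation: KE_max = hf - φ = hc/λ - φ

Rearranging for φ:
φ = hc/λ - KE_max

Calculate photon energy:
E_photon = hc/λ = 2.9478 eV

Therefore:
φ = 2.9478 - 1.248 = 1.70 eV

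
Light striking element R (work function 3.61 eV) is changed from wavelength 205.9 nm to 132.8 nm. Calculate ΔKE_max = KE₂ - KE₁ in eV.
3.3146 eV

Using Einstein's equation: KE_max = hc/λ - φ

For λ₁ = 205.9 nm:
KE₁ = hc/λ₁ - φ = 6.0216 - 3.61 = 2.4116 eV

For λ₂ = 132.8 nm:
KE₂ = hc/λ₂ - φ = 9.3362 - 3.61 = 5.7262 eV

Change in KE:
ΔKE = KE₂ - KE₁ = 5.7262 - 2.4116 = 3.3146 eV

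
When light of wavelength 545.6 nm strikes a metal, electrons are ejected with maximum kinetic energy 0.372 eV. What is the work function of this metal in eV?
1.90 eV

From Einstein's photoelectric equation: KE_max = hf - φ = hc/λ - φ

Rearranging for φ:
φ = hc/λ - KE_max

Calculate photon energy:
E_photon = hc/λ = 2.2724 eV

Therefore:
φ = 2.2724 - 0.372 = 1.90 eV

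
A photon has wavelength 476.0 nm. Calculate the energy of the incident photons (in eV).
2.6047 eV

Using E = hf = hc/λ:

E = hc/λ = (6.626×10⁻³⁴ J·s)(3×10⁸ m/s) / (476.0×10⁻⁹ m)
E = 2.6047 eV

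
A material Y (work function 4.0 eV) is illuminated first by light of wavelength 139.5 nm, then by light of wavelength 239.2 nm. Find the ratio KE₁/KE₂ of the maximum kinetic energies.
4.1307

Using Einstein's equation: KE_max = hc/λ - φ

For λ₁ = 139.5 nm:
E₁ = hc/λ₁ = 8.8878 eV
KE₁ = E₁ - φ = 8.8878 - 4.0 = 4.8878 eV

For λ₂ = 239.2 nm:
E₂ = hc/λ₂ = 5.1833 eV
KE₂ = E₂ - φ = 5.1833 - 4.0 = 1.1833 eV

Ratio: KE₁/KE₂ = 4.8878/1.1833 = 4.1307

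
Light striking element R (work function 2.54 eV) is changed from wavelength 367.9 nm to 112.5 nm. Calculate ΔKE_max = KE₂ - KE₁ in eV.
7.6508 eV

Using Einstein's equation: KE_max = hc/λ - φ

For λ₁ = 367.9 nm:
KE₁ = hc/λ₁ - φ = 3.3701 - 2.54 = 0.8301 eV

For λ₂ = 112.5 nm:
KE₂ = hc/λ₂ - φ = 11.0208 - 2.54 = 8.4808 eV

Change in KE:
ΔKE = KE₂ - KE₁ = 8.4808 - 0.8301 = 7.6508 eV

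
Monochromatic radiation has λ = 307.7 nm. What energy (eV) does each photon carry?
4.0294 eV

Using E = hf = hc/λ:

E = hc/λ = (6.626×10⁻³⁴ J·s)(3×10⁸ m/s) / (307.7×10⁻⁹ m)
E = 4.0294 eV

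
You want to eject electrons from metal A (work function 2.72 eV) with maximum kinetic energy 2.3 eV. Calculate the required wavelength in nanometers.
246.98 nm

From Einstein's equation: KE_max = hc/λ - φ

Rearranging for λ:
hc/λ = KE_max + φ
λ = hc/(KE_max + φ)

Required photon energy:
E_photon = KE_max + φ = 2.3 + 2.72 = 5.02 eV

Required wavelength:
λ = hc/E_photon = (6.626×10⁻³⁴)(3×10⁸) / (5.02 × 1.602×10⁻¹⁹)
λ = 246.98 nm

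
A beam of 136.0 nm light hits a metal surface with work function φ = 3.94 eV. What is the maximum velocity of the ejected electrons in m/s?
1.3494e+06 m/s

First, find the maximum kinetic energy:
E_photon = hc/λ = 9.1165 eV
KE_max = E_photon - φ = 9.1165 - 3.94 = 5.1765 eV

Convert to Joules: KE_max = 5.1765 × 1.602×10⁻¹⁹ J = 8.2936e-19 J

Then use KE = ½mv² to find velocity:
v = √(2·KE/m) = √(2 × 8.2936e-19 J / 9.109e-31 kg)
v = 1.3494e+06 m/s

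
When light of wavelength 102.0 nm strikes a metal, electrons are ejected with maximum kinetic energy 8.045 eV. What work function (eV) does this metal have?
4.11 eV

From Einstein's photoelectric equation: KE_max = hf - φ = hc/λ - φ

Rearranging for φ:
φ = hc/λ - KE_max

Calculate photon energy:
E_photon = hc/λ = 12.1553 eV

Therefore:
φ = 12.1553 - 8.045 = 4.11 eV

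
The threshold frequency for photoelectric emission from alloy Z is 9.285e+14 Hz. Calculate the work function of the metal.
3.84 eV

At the threshold frequency, photon energy equals work function:
φ = hf₀

Calculating:
φ = (6.626×10⁻³⁴ J·s)(9.285e+14 Hz)
φ = 3.84 eV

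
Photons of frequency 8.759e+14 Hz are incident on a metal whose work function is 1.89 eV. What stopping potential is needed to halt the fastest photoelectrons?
1.7324 V

The stopping potential V_s satisfies: eV_s = KE_max

First, find KE_max using Einstein's equation:
E_photon = hf = (6.626×10⁻³⁴ J·s)(8.759e+14 Hz) = 3.6224 eV
KE_max = E_photon - φ = 3.6224 - 1.89 = 1.7324 eV

Since eV_s = KE_max:
V_s = KE_max/e = 1.7324 V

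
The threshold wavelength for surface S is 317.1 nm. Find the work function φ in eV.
3.91 eV

At the threshold wavelength, photon energy equals work function:
φ = hc/λ₀

Calculating:
φ = (6.626×10⁻³⁴ J·s)(3×10⁸ m/s) / (317.1×10⁻⁹ m)
φ = 3.91 eV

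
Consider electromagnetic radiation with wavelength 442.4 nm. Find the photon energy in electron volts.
2.8025 eV

Using E = hf = hc/λ:

E = hc/λ = (6.626×10⁻³⁴ J·s)(3×10⁸ m/s) / (442.4×10⁻⁹ m)
E = 2.8025 eV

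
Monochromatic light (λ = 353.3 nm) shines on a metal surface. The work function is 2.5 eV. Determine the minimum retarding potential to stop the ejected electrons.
1.0093 V

The stopping potential V_s satisfies: eV_s = KE_max

First, find KE_max using Einstein's equation:
E_photon = hc/λ = 3.5093 eV
KE_max = E_photon - φ = 3.5093 - 2.5 = 1.0093 eV

Since eV_s = KE_max:
V_s = KE_max/e = 1.0093 V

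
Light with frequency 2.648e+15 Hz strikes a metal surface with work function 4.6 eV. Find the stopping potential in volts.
6.3512 V

The stopping potential V_s satisfies: eV_s = KE_max

First, find KE_max using Einstein's equation:
E_photon = hf = (6.626×10⁻³⁴ J·s)(2.648e+15 Hz) = 10.9512 eV
KE_max = E_photon - φ = 10.9512 - 4.6 = 6.3512 eV

Since eV_s = KE_max:
V_s = KE_max/e = 6.3512 V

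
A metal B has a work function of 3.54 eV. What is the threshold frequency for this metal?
8.5597e+14 Hz

The threshold frequency is when the photon energy equals the work function:
hf₀ = φ

Solving for f₀:
f₀ = φ/h = (3.54 eV × 1.602×10⁻¹⁹ J/eV) / (6.626×10⁻³⁴ J·s)
f₀ = 8.5597e+14 Hz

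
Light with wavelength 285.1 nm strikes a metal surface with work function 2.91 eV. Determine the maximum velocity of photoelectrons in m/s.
7.1142e+05 m/s

First, find the maximum kinetic energy:
E_photon = hc/λ = 4.3488 eV
KE_max = E_photon - φ = 4.3488 - 2.91 = 1.4388 eV

Convert to Joules: KE_max = 1.4388 × 1.602×10⁻¹⁹ J = 2.3052e-19 J

Then use KE = ½mv² to find velocity:
v = √(2·KE/m) = √(2 × 2.3052e-19 J / 9.109e-31 kg)
v = 7.1142e+05 m/s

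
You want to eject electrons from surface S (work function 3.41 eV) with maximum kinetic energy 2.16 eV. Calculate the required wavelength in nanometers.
222.59 nm

From Einstein's equation: KE_max = hc/λ - φ

Rearranging for λ:
hc/λ = KE_max + φ
λ = hc/(KE_max + φ)

Required photon energy:
E_photon = KE_max + φ = 2.16 + 3.41 = 5.57 eV

Required wavelength:
λ = hc/E_photon = (6.626×10⁻³⁴)(3×10⁸) / (5.57 × 1.602×10⁻¹⁹)
λ = 222.59 nm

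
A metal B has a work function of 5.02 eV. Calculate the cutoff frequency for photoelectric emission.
1.2138e+15 Hz

The threshold frequency is when the photon energy equals the work function:
hf₀ = φ

Solving for f₀:
f₀ = φ/h = (5.02 eV × 1.602×10⁻¹⁹ J/eV) / (6.626×10⁻³⁴ J·s)
f₀ = 1.2138e+15 Hz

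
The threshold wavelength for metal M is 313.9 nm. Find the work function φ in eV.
3.95 eV

At the threshold wavelength, photon energy equals work function:
φ = hc/λ₀

Calculating:
φ = (6.626×10⁻³⁴ J·s)(3×10⁸ m/s) / (313.9×10⁻⁹ m)
φ = 3.95 eV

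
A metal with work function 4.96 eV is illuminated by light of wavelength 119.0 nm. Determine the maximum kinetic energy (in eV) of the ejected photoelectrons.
5.4588 eV

Using Einstein's photoelectric equation: KE_max = hf - φ = hc/λ - φ

First, calculate the photon energy:
E_photon = hc/λ = (6.626×10⁻³⁴ J·s)(3×10⁸ m/s) / (119.0×10⁻⁹ m)
E_photon = 10.4188 eV

Then, the maximum kinetic energy:
KE_max = E_photon - φ = 10.4188 eV - 4.96 eV = 5.4588 eV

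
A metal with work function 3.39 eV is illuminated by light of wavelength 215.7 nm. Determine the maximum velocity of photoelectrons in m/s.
9.1075e+05 m/s

First, find the maximum kinetic energy:
E_photon = hc/λ = 5.7480 eV
KE_max = E_photon - φ = 5.7480 - 3.39 = 2.3580 eV

Convert to Joules: KE_max = 2.3580 × 1.602×10⁻¹⁹ J = 3.7779e-19 J

Then use KE = ½mv² to find velocity:
v = √(2·KE/m) = √(2 × 3.7779e-19 J / 9.109e-31 kg)
v = 9.1075e+05 m/s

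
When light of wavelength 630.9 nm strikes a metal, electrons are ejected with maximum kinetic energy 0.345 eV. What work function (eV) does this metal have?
1.62 eV

From Einstein's photoelectric equation: KE_max = hf - φ = hc/λ - φ

Rearranging for φ:
φ = hc/λ - KE_max

Calculate photon energy:
E_photon = hc/λ = 1.9652 eV

Therefore:
φ = 1.9652 - 0.345 = 1.62 eV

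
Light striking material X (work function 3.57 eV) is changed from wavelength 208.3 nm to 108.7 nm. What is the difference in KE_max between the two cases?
5.4539 eV

Using Einstein's equation: KE_max = hc/λ - φ

For λ₁ = 208.3 nm:
KE₁ = hc/λ₁ - φ = 5.9522 - 3.57 = 2.3822 eV

For λ₂ = 108.7 nm:
KE₂ = hc/λ₂ - φ = 11.4061 - 3.57 = 7.8361 eV

Change in KE:
ΔKE = KE₂ - KE₁ = 7.8361 - 2.3822 = 5.4539 eV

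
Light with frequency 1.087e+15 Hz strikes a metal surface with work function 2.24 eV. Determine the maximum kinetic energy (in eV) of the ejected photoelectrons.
2.2555 eV

Using Einstein's photoelectric equation: KE_max = hf - φ

First, calculate the photon energy:
E_photon = hf = (6.626×10⁻³⁴ J·s)(1.087e+15 Hz)
E_photon = 4.4955 eV

Then, the maximum kinetic energy:
KE_max = E_photon - φ = 4.4955 eV - 2.24 eV = 2.2555 eV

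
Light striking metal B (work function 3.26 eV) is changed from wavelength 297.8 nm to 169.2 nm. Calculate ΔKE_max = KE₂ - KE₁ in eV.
3.1643 eV

Using Einstein's equation: KE_max = hc/λ - φ

For λ₁ = 297.8 nm:
KE₁ = hc/λ₁ - φ = 4.1633 - 3.26 = 0.9033 eV

For λ₂ = 169.2 nm:
KE₂ = hc/λ₂ - φ = 7.3277 - 3.26 = 4.0677 eV

Change in KE:
ΔKE = KE₂ - KE₁ = 4.0677 - 0.9033 = 3.1643 eV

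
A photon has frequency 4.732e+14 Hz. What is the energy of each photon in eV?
1.9570 eV

Using E = hf:

E = hf = (6.626×10⁻³⁴ J·s)(4.732e+14 Hz)
E = 1.9570 eV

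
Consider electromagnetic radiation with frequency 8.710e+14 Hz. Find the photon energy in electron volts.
3.6022 eV

Using E = hf:

E = hf = (6.626×10⁻³⁴ J·s)(8.710e+14 Hz)
E = 3.6022 eV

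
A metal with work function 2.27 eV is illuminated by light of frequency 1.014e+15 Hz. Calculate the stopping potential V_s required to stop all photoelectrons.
1.9236 V

The stopping potential V_s satisfies: eV_s = KE_max

First, find KE_max using Einstein's equation:
E_photon = hf = (6.626×10⁻³⁴ J·s)(1.014e+15 Hz) = 4.1936 eV
KE_max = E_photon - φ = 4.1936 - 2.27 = 1.9236 eV

Since eV_s = KE_max:
V_s = KE_max/e = 1.9236 V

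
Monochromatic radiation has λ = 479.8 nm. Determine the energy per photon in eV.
2.5841 eV

Using E = hf = hc/λ:

E = hc/λ = (6.626×10⁻³⁴ J·s)(3×10⁸ m/s) / (479.8×10⁻⁹ m)
E = 2.5841 eV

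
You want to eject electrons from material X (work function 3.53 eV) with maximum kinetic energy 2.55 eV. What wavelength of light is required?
203.92 nm

From Einstein's equation: KE_max = hc/λ - φ

Rearranging for λ:
hc/λ = KE_max + φ
λ = hc/(KE_max + φ)

Required photon energy:
E_photon = KE_max + φ = 2.55 + 3.53 = 6.08 eV

Required wavelength:
λ = hc/E_photon = (6.626×10⁻³⁴)(3×10⁸) / (6.08 × 1.602×10⁻¹⁹)
λ = 203.92 nm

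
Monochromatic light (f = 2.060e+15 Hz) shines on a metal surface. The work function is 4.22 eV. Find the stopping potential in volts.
4.2995 V

The stopping potential V_s satisfies: eV_s = KE_max

First, find KE_max using Einstein's equation:
E_photon = hf = (6.626×10⁻³⁴ J·s)(2.060e+15 Hz) = 8.5195 eV
KE_max = E_photon - φ = 8.5195 - 4.22 = 4.2995 eV

Since eV_s = KE_max:
V_s = KE_max/e = 4.2995 V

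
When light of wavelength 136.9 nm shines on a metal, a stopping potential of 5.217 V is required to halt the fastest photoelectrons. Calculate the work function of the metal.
3.84 eV

The stopping potential gives the maximum kinetic energy: KE_max = eV_s = 5.217 eV

From Einstein's photoelectric equation: KE_max = hc/λ - φ
Rearranging: φ = hc/λ - KE_max

Calculate photon energy:
E_photon = hc/λ = (6.626×10⁻³⁴ J·s)(3×10⁸ m/s) / (136.9×10⁻⁹ m) = 9.0566 eV

Therefore:
φ = 9.0566 - 5.217 = 3.84 eV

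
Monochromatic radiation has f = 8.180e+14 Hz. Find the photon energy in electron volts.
3.3830 eV

Using E = hf:

E = hf = (6.626×10⁻³⁴ J·s)(8.180e+14 Hz)
E = 3.3830 eV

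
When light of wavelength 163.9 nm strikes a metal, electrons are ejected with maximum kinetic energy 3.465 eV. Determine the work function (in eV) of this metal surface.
4.10 eV

From Einstein's photoelectric equation: KE_max = hf - φ = hc/λ - φ

Rearranging for φ:
φ = hc/λ - KE_max

Calculate photon energy:
E_photon = hc/λ = 7.5646 eV

Therefore:
φ = 7.5646 - 3.465 = 4.10 eV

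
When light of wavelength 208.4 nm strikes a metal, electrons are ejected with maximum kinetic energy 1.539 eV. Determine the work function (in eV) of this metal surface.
4.41 eV

From Einstein's photoelectric equation: KE_max = hf - φ = hc/λ - φ

Rearranging for φ:
φ = hc/λ - KE_max

Calculate photon energy:
E_photon = hc/λ = 5.9493 eV

Therefore:
φ = 5.9493 - 1.539 = 4.41 eV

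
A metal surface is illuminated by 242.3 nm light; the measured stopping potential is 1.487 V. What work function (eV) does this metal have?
3.63 eV

The stopping potential gives the maximum kinetic energy: KE_max = eV_s = 1.487 eV

From Einstein's photoelectric equation: KE_max = hc/λ - φ
Rearranging: φ = hc/λ - KE_max

Calculate photon energy:
E_photon = hc/λ = (6.626×10⁻³⁴ J·s)(3×10⁸ m/s) / (242.3×10⁻⁹ m) = 5.1170 eV

Therefore:
φ = 5.1170 - 1.487 = 3.63 eV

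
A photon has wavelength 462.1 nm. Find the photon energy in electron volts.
2.6831 eV

Using E = hf = hc/λ:

E = hc/λ = (6.626×10⁻³⁴ J·s)(3×10⁸ m/s) / (462.1×10⁻⁹ m)
E = 2.6831 eV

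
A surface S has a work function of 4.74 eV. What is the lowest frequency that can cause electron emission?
1.1461e+15 Hz

The threshold frequency is when the photon energy equals the work function:
hf₀ = φ

Solving for f₀:
f₀ = φ/h = (4.74 eV × 1.602×10⁻¹⁹ J/eV) / (6.626×10⁻³⁴ J·s)
f₀ = 1.1461e+15 Hz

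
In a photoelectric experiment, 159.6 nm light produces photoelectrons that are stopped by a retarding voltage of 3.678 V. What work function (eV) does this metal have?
4.09 eV

The stopping potential gives the maximum kinetic energy: KE_max = eV_s = 3.678 eV

From Einstein's photoelectric equation: KE_max = hc/λ - φ
Rearranging: φ = hc/λ - KE_max

Calculate photon energy:
E_photon = hc/λ = (6.626×10⁻³⁴ J·s)(3×10⁸ m/s) / (159.6×10⁻⁹ m) = 7.7684 eV

Therefore:
φ = 7.7684 - 3.678 = 4.09 eV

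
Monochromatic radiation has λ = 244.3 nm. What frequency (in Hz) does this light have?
1.2271e+15 Hz

Using the wave equation: c = fλ

Solving for frequency:
f = c/λ = (3×10⁸ m/s) / (244.3×10⁻⁹ m)
f = 1.2271e+15 Hz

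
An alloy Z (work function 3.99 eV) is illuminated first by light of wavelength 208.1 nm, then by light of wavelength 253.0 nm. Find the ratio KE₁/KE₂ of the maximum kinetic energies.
2.1612

Using Einstein's equation: KE_max = hc/λ - φ

For λ₁ = 208.1 nm:
E₁ = hc/λ₁ = 5.9579 eV
KE₁ = E₁ - φ = 5.9579 - 3.99 = 1.9679 eV

For λ₂ = 253.0 nm:
E₂ = hc/λ₂ = 4.9006 eV
KE₂ = E₂ - φ = 4.9006 - 3.99 = 0.9106 eV

Ratio: KE₁/KE₂ = 1.9679/0.9106 = 2.1612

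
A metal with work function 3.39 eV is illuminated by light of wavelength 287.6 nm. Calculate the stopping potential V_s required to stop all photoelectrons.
0.9210 V

The stopping potential V_s satisfies: eV_s = KE_max

First, find KE_max using Einstein's equation:
E_photon = hc/λ = 4.3110 eV
KE_max = E_photon - φ = 4.3110 - 3.39 = 0.9210 eV

Since eV_s = KE_max:
V_s = KE_max/e = 0.9210 V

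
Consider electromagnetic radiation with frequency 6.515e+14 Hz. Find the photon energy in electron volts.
2.6944 eV

Using E = hf:

E = hf = (6.626×10⁻³⁴ J·s)(6.515e+14 Hz)
E = 2.6944 eV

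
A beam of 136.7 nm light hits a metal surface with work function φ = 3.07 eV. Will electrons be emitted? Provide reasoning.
Yes

For photoemission, the photon energy must exceed the work function.

Photon energy: E = hc/λ = 9.0698 eV
Work function: φ = 3.07 eV

Since E_photon (9.0698 eV) > φ (3.07 eV), photoemission WILL occur.
The threshold wavelength is λ₀ = hc/φ = 403.9 nm.
Since 136.7 nm < 403.9 nm, the light has sufficient energy.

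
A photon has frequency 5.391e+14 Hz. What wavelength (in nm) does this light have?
556.10 nm

Using the wave equation: c = fλ

Solving for wavelength:
λ = c/f = (3×10⁸ m/s) / (5.391e+14 Hz)
λ = 556.10 nm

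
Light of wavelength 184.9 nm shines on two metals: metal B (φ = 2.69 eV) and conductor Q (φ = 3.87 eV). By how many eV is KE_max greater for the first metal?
1.1800 eV

Using KE_max = hc/λ - φ for each metal:

Photon energy: E = hc/λ = 6.7055 eV

For metal B (φ₁ = 2.69 eV):
KE₁ = E - φ₁ = 6.7055 - 2.69 = 4.0155 eV

For conductor Q (φ₂ = 3.87 eV):
KE₂ = E - φ₂ = 6.7055 - 3.87 = 2.8355 eV

Difference:
ΔKE = KE₁ - KE₂ = 4.0155 - 2.8355 = 1.1800 eV

Note: The difference equals the difference in work functions: 3.87 - 2.69 = 1.18 eV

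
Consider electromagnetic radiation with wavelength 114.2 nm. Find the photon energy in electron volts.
10.8568 eV

Using E = hf = hc/λ:

E = hc/λ = (6.626×10⁻³⁴ J·s)(3×10⁸ m/s) / (114.2×10⁻⁹ m)
E = 10.8568 eV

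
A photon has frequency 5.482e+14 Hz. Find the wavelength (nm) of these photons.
546.87 nm

Using the wave equation: c = fλ

Solving for wavelength:
λ = c/f = (3×10⁸ m/s) / (5.482e+14 Hz)
λ = 546.87 nm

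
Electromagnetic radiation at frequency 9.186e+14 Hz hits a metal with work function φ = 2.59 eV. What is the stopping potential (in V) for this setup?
1.2090 V

The stopping potential V_s satisfies: eV_s = KE_max

First, find KE_max using Einstein's equation:
E_photon = hf = (6.626×10⁻³⁴ J·s)(9.186e+14 Hz) = 3.7990 eV
KE_max = E_photon - φ = 3.7990 - 2.59 = 1.2090 eV

Since eV_s = KE_max:
V_s = KE_max/e = 1.2090 V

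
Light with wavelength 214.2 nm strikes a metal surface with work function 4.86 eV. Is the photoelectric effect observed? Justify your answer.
Yes

For photoemission, the photon energy must exceed the work function.

Photon energy: E = hc/λ = 5.7882 eV
Work function: φ = 4.86 eV

Since E_photon (5.7882 eV) > φ (4.86 eV), photoemission WILL occur.
The threshold wavelength is λ₀ = hc/φ = 255.1 nm.
Since 214.2 nm < 255.1 nm, the light has sufficient energy.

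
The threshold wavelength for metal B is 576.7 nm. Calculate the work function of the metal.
2.15 eV

At the threshold wavelength, photon energy equals work function:
φ = hc/λ₀

Calculating:
φ = (6.626×10⁻³⁴ J·s)(3×10⁸ m/s) / (576.7×10⁻⁹ m)
φ = 2.15 eV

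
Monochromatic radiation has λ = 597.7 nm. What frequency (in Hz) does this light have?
5.0158e+14 Hz

Using the wave equation: c = fλ

Solving for frequency:
f = c/λ = (3×10⁸ m/s) / (597.7×10⁻⁹ m)
f = 5.0158e+14 Hz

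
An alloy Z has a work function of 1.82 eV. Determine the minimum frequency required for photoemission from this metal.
4.4007e+14 Hz

The threshold frequency is when the photon energy equals the work function:
hf₀ = φ

Solving for f₀:
f₀ = φ/h = (1.82 eV × 1.602×10⁻¹⁹ J/eV) / (6.626×10⁻³⁴ J·s)
f₀ = 4.4007e+14 Hz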